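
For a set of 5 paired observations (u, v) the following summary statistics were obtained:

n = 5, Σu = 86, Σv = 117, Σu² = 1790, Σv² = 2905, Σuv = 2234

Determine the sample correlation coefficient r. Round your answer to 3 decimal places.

r = (nΣuv − ΣuΣv) / √[(nΣu² − (Σu)²)(nΣv² − (Σv)²)]
Numerator: 5×2234 − 86×117 = 1108
Denominator: √[(8950 − 7396)(14525 − 13689)] = √[1554 × 836] = 1139.8000
r = 1108 / 1139.8000 ≈ 0.972

0.972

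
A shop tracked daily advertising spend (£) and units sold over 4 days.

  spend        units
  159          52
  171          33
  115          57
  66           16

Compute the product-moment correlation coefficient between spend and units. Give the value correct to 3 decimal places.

0.498

n = 4, Σx = 511, Σy = 158, Σx² = 72103, Σy² = 7298, Σxy = 21522
nΣxy − ΣxΣy = 86088 − 80738 = 5350
nΣx² − (Σx)² = 288412 − 261121 = 27291; nΣy² − (Σy)² = 29192 − 24964 = 4228
r = 5350 / √(27291 × 4228) = 5350 / 10741.8038 ≈ 0.498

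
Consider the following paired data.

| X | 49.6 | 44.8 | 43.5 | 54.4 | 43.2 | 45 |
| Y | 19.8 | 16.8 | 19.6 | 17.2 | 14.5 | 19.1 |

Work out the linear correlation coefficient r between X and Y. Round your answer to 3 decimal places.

0.147

n = 6, ΣX = 280.5, ΣY = 107, ΣX² = 13210.05, ΣY² = 1929.34, ΣXY = 5008.9
nΣXY − ΣXΣY = 30053.4 − 30013.5 = 39.9
nΣX² − (ΣX)² = 79260.3 − 78680.25 = 580.05; nΣY² − (ΣY)² = 11576.04 − 11449 = 127.04
r = 39.9 / √(580.05 × 127.04) = 39.9 / 271.4582 ≈ 0.147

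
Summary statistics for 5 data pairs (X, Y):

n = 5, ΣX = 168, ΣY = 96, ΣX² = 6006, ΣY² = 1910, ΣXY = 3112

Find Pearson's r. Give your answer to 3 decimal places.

-0.731

r = (nΣXY − ΣXΣY) / √[(nΣX² − (ΣX)²)(nΣY² − (ΣY)²)]
Numerator: 5×3112 − 168×96 = -568
Denominator: √[(30030 − 28224)(9550 − 9216)] = √[1806 × 334] = 776.6621
r = -568 / 776.6621 ≈ -0.731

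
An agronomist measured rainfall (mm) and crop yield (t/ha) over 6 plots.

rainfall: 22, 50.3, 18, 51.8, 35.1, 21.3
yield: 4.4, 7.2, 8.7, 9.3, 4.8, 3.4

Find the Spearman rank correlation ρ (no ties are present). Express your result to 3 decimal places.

Rank rainfall: 3, 5, 1, 6, 4, 2
Rank yield: 2, 4, 5, 6, 3, 1
d = rank(rainfall) − rank(yield): 1, 1, -4, 0, 1, 1; Σd² = 20
ρ = 1 − 6Σd² / [n(n²−1)] = 1 − 6×20 / (6×35) = 1 − 120/210 ≈ 0.429

0.429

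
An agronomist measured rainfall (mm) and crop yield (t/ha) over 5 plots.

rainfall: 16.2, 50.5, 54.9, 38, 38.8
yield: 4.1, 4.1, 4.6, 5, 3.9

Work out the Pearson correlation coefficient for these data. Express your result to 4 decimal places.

n = 5, Σx = 198.4, Σy = 21.7, Σx² = 8776.14, Σy² = 94.99, Σxy = 867.33
nΣxy − ΣxΣy = 4336.65 − 4305.28 = 31.37
nΣx² − (Σx)² = 43880.7 − 39362.56 = 4518.14; nΣy² − (Σy)² = 474.95 − 470.89 = 4.06
r = 31.37 / √(4518.14 × 4.06) = 31.37 / 135.4387 ≈ 0.2316

0.2316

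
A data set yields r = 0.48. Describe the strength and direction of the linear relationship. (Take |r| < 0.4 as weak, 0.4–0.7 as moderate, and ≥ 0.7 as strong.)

r = 0.48 > 0 so the relationship is positive.
|r| = 0.48, which falls in the moderate range.

moderate positive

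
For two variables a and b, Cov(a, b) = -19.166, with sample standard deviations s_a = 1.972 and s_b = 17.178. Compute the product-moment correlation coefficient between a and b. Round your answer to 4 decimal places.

-0.5658

r = Cov(a,b) / (s_a · s_b) = -19.166 / (1.972 × 17.178)
  = -19.166 / 33.8750 ≈ -0.5658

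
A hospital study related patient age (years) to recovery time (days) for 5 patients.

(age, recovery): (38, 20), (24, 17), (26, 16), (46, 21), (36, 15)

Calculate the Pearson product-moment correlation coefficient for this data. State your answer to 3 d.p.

0.683

n = 5, Σx = 170, Σy = 89, Σx² = 6108, Σy² = 1611, Σxy = 3090
nΣxy − ΣxΣy = 15450 − 15130 = 320
nΣx² − (Σx)² = 30540 − 28900 = 1640; nΣy² − (Σy)² = 8055 − 7921 = 134
r = 320 / √(1640 × 134) = 320 / 468.7857 ≈ 0.683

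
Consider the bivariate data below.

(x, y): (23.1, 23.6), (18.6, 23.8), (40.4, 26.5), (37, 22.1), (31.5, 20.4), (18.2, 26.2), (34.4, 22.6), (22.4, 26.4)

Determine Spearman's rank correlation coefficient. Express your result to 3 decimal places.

Rank x: 4, 2, 8, 7, 5, 1, 6, 3
Rank y: 4, 5, 8, 2, 1, 6, 3, 7
d = rank(x) − rank(y): 0, -3, 0, 5, 4, -5, 3, -4; Σd² = 100
ρ = 1 − 6Σd² / [n(n²−1)] = 1 − 6×100 / (8×63) = 1 − 600/504 ≈ -0.190

-0.190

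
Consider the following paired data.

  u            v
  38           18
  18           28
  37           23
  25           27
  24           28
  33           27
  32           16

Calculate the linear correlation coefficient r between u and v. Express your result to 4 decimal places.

n = 7, Σu = 207, Σv = 167, Σu² = 6451, Σv² = 4135, Σuv = 4789
nΣuv − ΣuΣv = 33523 − 34569 = -1046
nΣu² − (Σu)² = 45157 − 42849 = 2308; nΣv² − (Σv)² = 28945 − 27889 = 1056
r = -1046 / √(2308 × 1056) = -1046 / 1561.1688 ≈ -0.6700

-0.6700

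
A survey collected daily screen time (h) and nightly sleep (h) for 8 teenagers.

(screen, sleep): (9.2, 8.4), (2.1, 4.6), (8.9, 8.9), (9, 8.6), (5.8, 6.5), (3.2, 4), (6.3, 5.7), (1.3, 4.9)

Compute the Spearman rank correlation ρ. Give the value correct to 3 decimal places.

Rank screen: 8, 2, 6, 7, 4, 3, 5, 1
Rank sleep: 6, 2, 8, 7, 5, 1, 4, 3
d = rank(screen) − rank(sleep): 2, 0, -2, 0, -1, 2, 1, -2; Σd² = 18
ρ = 1 − 6Σd² / [n(n²−1)] = 1 − 6×18 / (8×63) = 1 − 108/504 ≈ 0.786

0.786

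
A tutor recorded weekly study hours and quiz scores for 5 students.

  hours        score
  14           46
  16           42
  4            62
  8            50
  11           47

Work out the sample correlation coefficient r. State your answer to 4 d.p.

n = 5, Σx = 53, Σy = 247, Σx² = 653, Σy² = 12433, Σxy = 2481
nΣxy − ΣxΣy = 12405 − 13091 = -686
nΣx² − (Σx)² = 3265 − 2809 = 456; nΣy² − (Σy)² = 62165 − 61009 = 1156
r = -686 / √(456 × 1156) = -686 / 726.0413 ≈ -0.9448

-0.9448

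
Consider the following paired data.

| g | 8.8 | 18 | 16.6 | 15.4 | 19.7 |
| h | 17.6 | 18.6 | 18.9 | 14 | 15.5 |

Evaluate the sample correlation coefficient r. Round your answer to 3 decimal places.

n = 5, Σg = 78.5, Σh = 84.6, Σg² = 1302.25, Σh² = 1449.18, Σgh = 1324.37
nΣgh − ΣgΣh = 6621.85 − 6641.1 = -19.25
nΣg² − (Σg)² = 6511.25 − 6162.25 = 349; nΣh² − (Σh)² = 7245.9 − 7157.16 = 88.74
r = -19.25 / √(349 × 88.74) = -19.25 / 175.9837 ≈ -0.109

-0.109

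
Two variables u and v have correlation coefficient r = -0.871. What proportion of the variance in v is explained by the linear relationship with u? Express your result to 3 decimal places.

0.759

r² = (-0.871)² = 0.759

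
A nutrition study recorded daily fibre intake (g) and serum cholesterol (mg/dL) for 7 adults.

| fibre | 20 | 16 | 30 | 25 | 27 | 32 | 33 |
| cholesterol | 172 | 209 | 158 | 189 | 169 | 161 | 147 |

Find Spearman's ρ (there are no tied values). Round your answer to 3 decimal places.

-0.929

Rank fibre: 2, 1, 5, 3, 4, 6, 7
Rank cholesterol: 5, 7, 2, 6, 4, 3, 1
d = rank(fibre) − rank(cholesterol): -3, -6, 3, -3, 0, 3, 6; Σd² = 108
ρ = 1 − 6Σd² / [n(n²−1)] = 1 − 6×108 / (7×48) = 1 − 648/336 ≈ -0.929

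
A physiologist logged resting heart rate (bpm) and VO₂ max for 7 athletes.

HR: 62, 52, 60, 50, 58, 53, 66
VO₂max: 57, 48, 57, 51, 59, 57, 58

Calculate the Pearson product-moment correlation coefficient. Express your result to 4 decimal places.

n = 7, Σx = 401, Σy = 387, Σx² = 23177, Σy² = 21497, Σxy = 22271
nΣxy − ΣxΣy = 155897 − 155187 = 710
nΣx² − (Σx)² = 162239 − 160801 = 1438; nΣy² − (Σy)² = 150479 − 149769 = 710
r = 710 / √(1438 × 710) = 710 / 1010.4355 ≈ 0.7027

0.7027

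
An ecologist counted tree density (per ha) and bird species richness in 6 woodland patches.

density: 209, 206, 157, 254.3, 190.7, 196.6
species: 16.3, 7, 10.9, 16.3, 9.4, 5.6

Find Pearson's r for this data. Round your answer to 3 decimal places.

n = 6, Σx = 1213.6, Σy = 65.5, Σx² = 250452.54, Σy² = 818.91, Σxy = 13598.63
nΣxy − ΣxΣy = 81591.78 − 79490.8 = 2100.98
nΣx² − (Σx)² = 1502715.24 − 1472824.96 = 29890.28; nΣy² − (Σy)² = 4913.46 − 4290.25 = 623.21
r = 2100.98 / √(29890.28 × 623.21) = 2100.98 / 4316.0076 ≈ 0.487

0.487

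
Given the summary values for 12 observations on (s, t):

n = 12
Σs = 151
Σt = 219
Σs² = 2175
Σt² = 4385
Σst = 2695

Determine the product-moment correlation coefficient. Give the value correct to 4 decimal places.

r = (nΣst − ΣsΣt) / √[(nΣs² − (Σs)²)(nΣt² − (Σt)²)]
Numerator: 12×2695 − 151×219 = -729
Denominator: √[(26100 − 22801)(52620 − 47961)] = √[3299 × 4659] = 3920.4644
r = -729 / 3920.4644 ≈ -0.1859

-0.1859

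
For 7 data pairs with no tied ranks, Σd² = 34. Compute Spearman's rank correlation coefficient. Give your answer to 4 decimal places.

ρ = 1 − 6Σd² / [n(n²−1)] = 1 − 6×34 / (7×48)
  = 1 − 204/336 = 1 − 0.60714 ≈ 0.3929

0.3929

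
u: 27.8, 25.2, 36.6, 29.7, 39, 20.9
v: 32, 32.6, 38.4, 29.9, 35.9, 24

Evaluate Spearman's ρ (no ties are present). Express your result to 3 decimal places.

Rank u: 3, 2, 5, 4, 6, 1
Rank v: 3, 4, 6, 2, 5, 1
d = rank(u) − rank(v): 0, -2, -1, 2, 1, 0; Σd² = 10
ρ = 1 − 6Σd² / [n(n²−1)] = 1 − 6×10 / (6×35) = 1 − 60/210 ≈ 0.714

0.714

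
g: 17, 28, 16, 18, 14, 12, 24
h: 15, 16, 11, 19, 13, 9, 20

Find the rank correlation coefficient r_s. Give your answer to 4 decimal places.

Rank g: 4, 7, 3, 5, 2, 1, 6
Rank h: 4, 5, 2, 6, 3, 1, 7
d = rank(g) − rank(h): 0, 2, 1, -1, -1, 0, -1; Σd² = 8
ρ = 1 − 6Σd² / [n(n²−1)] = 1 − 6×8 / (7×48) = 1 − 48/336 ≈ 0.8571

0.8571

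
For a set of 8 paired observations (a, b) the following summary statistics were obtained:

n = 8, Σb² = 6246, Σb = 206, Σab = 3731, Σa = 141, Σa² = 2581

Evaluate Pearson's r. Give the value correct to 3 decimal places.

r = (nΣab − ΣaΣb) / √[(nΣa² − (Σa)²)(nΣb² − (Σb)²)]
Numerator: 8×3731 − 141×206 = 802
Denominator: √[(20648 − 19881)(49968 − 42436)] = √[767 × 7532] = 2403.5482
r = 802 / 2403.5482 ≈ 0.334

0.334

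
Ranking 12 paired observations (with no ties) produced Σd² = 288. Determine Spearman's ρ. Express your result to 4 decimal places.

-0.0070

ρ = 1 − 6Σd² / [n(n²−1)] = 1 − 6×288 / (12×143)
  = 1 − 1728/1716 = 1 − 1.00699 ≈ -0.0070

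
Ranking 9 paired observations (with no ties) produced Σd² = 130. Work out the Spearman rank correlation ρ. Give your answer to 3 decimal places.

-0.083

ρ = 1 − 6Σd² / [n(n²−1)] = 1 − 6×130 / (9×80)
  = 1 − 780/720 = 1 − 1.0833 ≈ -0.083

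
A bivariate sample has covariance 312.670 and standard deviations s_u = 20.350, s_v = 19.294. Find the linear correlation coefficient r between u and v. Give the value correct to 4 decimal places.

r = Cov(u,v) / (s_u · s_v) = 312.670 / (20.350 × 19.294)
  = 312.670 / 392.6329 ≈ 0.7963

0.7963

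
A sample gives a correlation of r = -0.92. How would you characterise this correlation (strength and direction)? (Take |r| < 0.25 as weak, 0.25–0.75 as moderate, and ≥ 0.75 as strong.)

strong negative

r = -0.92 < 0 so the relationship is negative.
|r| = 0.92, which falls in the strong range.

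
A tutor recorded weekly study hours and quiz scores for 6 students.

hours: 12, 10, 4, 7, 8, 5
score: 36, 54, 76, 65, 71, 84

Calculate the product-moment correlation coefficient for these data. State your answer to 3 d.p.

-0.929

n = 6, Σx = 46, Σy = 386, Σx² = 398, Σy² = 26310, Σxy = 2719
nΣxy − ΣxΣy = 16314 − 17756 = -1442
nΣx² − (Σx)² = 2388 − 2116 = 272; nΣy² − (Σy)² = 157860 − 148996 = 8864
r = -1442 / √(272 × 8864) = -1442 / 1552.7421 ≈ -0.929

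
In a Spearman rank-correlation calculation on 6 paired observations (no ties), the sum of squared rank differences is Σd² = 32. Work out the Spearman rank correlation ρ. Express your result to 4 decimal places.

0.0857

ρ = 1 − 6Σd² / [n(n²−1)] = 1 − 6×32 / (6×35)
  = 1 − 192/210 = 1 − 0.91429 ≈ 0.0857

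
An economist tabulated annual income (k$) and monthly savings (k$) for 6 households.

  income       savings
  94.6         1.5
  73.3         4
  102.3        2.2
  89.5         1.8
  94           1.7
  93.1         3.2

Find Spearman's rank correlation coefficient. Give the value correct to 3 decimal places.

Rank income: 5, 1, 6, 2, 4, 3
Rank savings: 1, 6, 4, 3, 2, 5
d = rank(income) − rank(savings): 4, -5, 2, -1, 2, -2; Σd² = 54
ρ = 1 − 6Σd² / [n(n²−1)] = 1 − 6×54 / (6×35) = 1 − 324/210 ≈ -0.543

-0.543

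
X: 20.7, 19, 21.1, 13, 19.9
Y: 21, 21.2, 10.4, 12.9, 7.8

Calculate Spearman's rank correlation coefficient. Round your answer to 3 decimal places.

-0.300

Rank X: 4, 2, 5, 1, 3
Rank Y: 4, 5, 2, 3, 1
d = rank(X) − rank(Y): 0, -3, 3, -2, 2; Σd² = 26
ρ = 1 − 6Σd² / [n(n²−1)] = 1 − 6×26 / (5×24) = 1 − 156/120 ≈ -0.300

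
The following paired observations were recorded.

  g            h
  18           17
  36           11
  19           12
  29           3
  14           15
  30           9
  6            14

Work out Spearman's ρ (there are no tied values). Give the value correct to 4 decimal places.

-0.7143

Rank g: 3, 7, 4, 5, 2, 6, 1
Rank h: 7, 3, 4, 1, 6, 2, 5
d = rank(g) − rank(h): -4, 4, 0, 4, -4, 4, -4; Σd² = 96
ρ = 1 − 6Σd² / [n(n²−1)] = 1 − 6×96 / (7×48) = 1 − 576/336 ≈ -0.7143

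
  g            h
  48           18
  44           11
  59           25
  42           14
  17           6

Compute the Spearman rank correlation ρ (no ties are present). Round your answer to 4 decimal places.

0.9000

Rank g: 4, 3, 5, 2, 1
Rank h: 4, 2, 5, 3, 1
d = rank(g) − rank(h): 0, 1, 0, -1, 0; Σd² = 2
ρ = 1 − 6Σd² / [n(n²−1)] = 1 − 6×2 / (5×24) = 1 − 12/120 ≈ 0.9000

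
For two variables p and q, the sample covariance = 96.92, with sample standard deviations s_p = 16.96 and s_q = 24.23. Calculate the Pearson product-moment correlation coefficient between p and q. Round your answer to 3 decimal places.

r = Cov(p,q) / (s_p · s_q) = 96.92 / (16.96 × 24.23)
  = 96.92 / 410.9408 ≈ 0.236

0.236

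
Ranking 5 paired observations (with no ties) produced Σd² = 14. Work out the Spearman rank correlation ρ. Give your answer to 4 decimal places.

ρ = 1 − 6Σd² / [n(n²−1)] = 1 − 6×14 / (5×24)
  = 1 − 84/120 = 1 − 0.70000 ≈ 0.3000

0.3000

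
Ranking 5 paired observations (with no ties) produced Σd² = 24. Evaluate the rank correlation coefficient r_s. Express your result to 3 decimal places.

ρ = 1 − 6Σd² / [n(n²−1)] = 1 − 6×24 / (5×24)
  = 1 − 144/120 = 1 − 1.2000 ≈ -0.200

-0.200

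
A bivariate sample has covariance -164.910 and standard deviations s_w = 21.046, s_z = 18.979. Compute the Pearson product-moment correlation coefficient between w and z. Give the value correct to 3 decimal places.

-0.413

r = Cov(w,z) / (s_w · s_z) = -164.910 / (21.046 × 18.979)
  = -164.910 / 399.4320 ≈ -0.413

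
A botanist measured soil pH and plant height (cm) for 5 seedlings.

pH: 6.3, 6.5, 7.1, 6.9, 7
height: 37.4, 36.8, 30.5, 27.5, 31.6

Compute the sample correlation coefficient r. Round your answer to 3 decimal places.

n = 5, Σx = 33.8, Σy = 163.8, Σx² = 228.96, Σy² = 5438.06, Σxy = 1102.32
nΣxy − ΣxΣy = 5511.6 − 5536.44 = -24.84
nΣx² − (Σx)² = 1144.8 − 1142.44 = 2.36; nΣy² − (Σy)² = 27190.3 − 26830.44 = 359.86
r = -24.84 / √(2.36 × 359.86) = -24.84 / 29.1422 ≈ -0.852

-0.852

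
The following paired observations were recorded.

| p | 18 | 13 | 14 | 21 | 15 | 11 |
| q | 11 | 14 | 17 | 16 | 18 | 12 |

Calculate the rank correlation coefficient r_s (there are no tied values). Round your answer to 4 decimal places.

Rank p: 5, 2, 3, 6, 4, 1
Rank q: 1, 3, 5, 4, 6, 2
d = rank(p) − rank(q): 4, -1, -2, 2, -2, -1; Σd² = 30
ρ = 1 − 6Σd² / [n(n²−1)] = 1 − 6×30 / (6×35) = 1 − 180/210 ≈ 0.1429

0.1429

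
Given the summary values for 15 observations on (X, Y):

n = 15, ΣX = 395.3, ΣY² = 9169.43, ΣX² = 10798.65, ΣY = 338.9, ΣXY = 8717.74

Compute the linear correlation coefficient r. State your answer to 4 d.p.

r = (nΣXY − ΣXΣY) / √[(nΣX² − (ΣX)²)(nΣY² − (ΣY)²)]
Numerator: 15×8717.74 − 395.3×338.9 = -3201.07
Denominator: √[(161979.75 − 156262.09)(137541.45 − 114853.21)] = √[5717.66 × 22688.24] = 11389.6287
r = -3201.07 / 11389.6287 ≈ -0.2811

-0.2811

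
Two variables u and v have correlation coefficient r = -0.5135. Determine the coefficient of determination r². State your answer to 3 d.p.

r² = (-0.5135)² = 0.264

0.264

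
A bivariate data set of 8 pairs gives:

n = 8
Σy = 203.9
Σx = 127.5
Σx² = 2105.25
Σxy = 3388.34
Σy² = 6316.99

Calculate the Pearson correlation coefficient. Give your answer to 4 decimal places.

r = (nΣxy − ΣxΣy) / √[(nΣx² − (Σx)²)(nΣy² − (Σy)²)]
Numerator: 8×3388.34 − 127.5×203.9 = 1109.47
Denominator: √[(16842 − 16256.25)(50535.92 − 41575.21)] = √[585.75 × 8960.71] = 2291.0120
r = 1109.47 / 2291.0120 ≈ 0.4843

0.4843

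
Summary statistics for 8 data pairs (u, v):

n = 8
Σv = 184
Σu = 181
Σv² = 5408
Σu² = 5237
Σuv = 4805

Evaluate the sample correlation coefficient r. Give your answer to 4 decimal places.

r = (nΣuv − ΣuΣv) / √[(nΣu² − (Σu)²)(nΣv² − (Σv)²)]
Numerator: 8×4805 − 181×184 = 5136
Denominator: √[(41896 − 32761)(43264 − 33856)] = √[9135 × 9408] = 9270.4951
r = 5136 / 9270.4951 ≈ 0.5540

0.5540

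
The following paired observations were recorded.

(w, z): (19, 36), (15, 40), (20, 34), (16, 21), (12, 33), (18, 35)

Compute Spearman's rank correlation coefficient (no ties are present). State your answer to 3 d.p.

Rank w: 5, 2, 6, 3, 1, 4
Rank z: 5, 6, 3, 1, 2, 4
d = rank(w) − rank(z): 0, -4, 3, 2, -1, 0; Σd² = 30
ρ = 1 − 6Σd² / [n(n²−1)] = 1 − 6×30 / (6×35) = 1 − 180/210 ≈ 0.143

0.143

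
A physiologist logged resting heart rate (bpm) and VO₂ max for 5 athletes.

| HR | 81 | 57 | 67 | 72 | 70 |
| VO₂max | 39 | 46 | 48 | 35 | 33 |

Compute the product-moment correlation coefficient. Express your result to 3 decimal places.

-0.533

n = 5, Σx = 347, Σy = 201, Σx² = 24383, Σy² = 8255, Σxy = 13827
nΣxy − ΣxΣy = 69135 − 69747 = -612
nΣx² − (Σx)² = 121915 − 120409 = 1506; nΣy² − (Σy)² = 41275 − 40401 = 874
r = -612 / √(1506 × 874) = -612 / 1147.2768 ≈ -0.533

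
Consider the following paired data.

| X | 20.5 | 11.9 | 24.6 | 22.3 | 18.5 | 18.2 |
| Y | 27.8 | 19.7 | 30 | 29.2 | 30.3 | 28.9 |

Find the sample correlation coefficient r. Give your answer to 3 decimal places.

n = 6, ΣX = 116, ΣY = 165.9, ΣX² = 2337.8, ΣY² = 4666.87, ΣXY = 3280.02
nΣXY − ΣXΣY = 19680.12 − 19244.4 = 435.72
nΣX² − (ΣX)² = 14026.8 − 13456 = 570.8; nΣY² − (ΣY)² = 28001.22 − 27522.81 = 478.41
r = 435.72 / √(570.8 × 478.41) = 435.72 / 522.5672 ≈ 0.834

0.834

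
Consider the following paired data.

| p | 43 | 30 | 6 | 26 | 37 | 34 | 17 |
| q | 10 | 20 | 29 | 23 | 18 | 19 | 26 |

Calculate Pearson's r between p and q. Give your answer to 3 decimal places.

-0.949

n = 7, Σp = 193, Σq = 145, Σp² = 6275, Σq² = 3231, Σpq = 3556
nΣpq − ΣpΣq = 24892 − 27985 = -3093
nΣp² − (Σp)² = 43925 − 37249 = 6676; nΣq² − (Σq)² = 22617 − 21025 = 1592
r = -3093 / √(6676 × 1592) = -3093 / 3260.0908 ≈ -0.949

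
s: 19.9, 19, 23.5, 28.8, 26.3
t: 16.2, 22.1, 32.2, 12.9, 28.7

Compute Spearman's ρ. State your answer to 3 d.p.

-0.200

Rank s: 2, 1, 3, 5, 4
Rank t: 2, 3, 5, 1, 4
d = rank(s) − rank(t): 0, -2, -2, 4, 0; Σd² = 24
ρ = 1 − 6Σd² / [n(n²−1)] = 1 − 6×24 / (5×24) = 1 − 144/120 ≈ -0.200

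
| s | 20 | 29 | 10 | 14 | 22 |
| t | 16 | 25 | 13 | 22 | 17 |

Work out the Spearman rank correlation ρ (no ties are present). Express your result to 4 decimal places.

0.7000

Rank s: 3, 5, 1, 2, 4
Rank t: 2, 5, 1, 4, 3
d = rank(s) − rank(t): 1, 0, 0, -2, 1; Σd² = 6
ρ = 1 − 6Σd² / [n(n²−1)] = 1 − 6×6 / (5×24) = 1 − 36/120 ≈ 0.7000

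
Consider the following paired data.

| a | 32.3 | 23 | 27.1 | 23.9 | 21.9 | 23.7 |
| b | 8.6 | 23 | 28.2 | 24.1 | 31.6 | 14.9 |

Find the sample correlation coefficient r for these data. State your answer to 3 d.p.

-0.665

n = 6, Σa = 151.9, Σb = 130.4, Σa² = 3919.21, Σb² = 3199.58, Σab = 3192.16
nΣab − ΣaΣb = 19152.96 − 19807.76 = -654.8
nΣa² − (Σa)² = 23515.26 − 23073.61 = 441.65; nΣb² − (Σb)² = 19197.48 − 17004.16 = 2193.32
r = -654.8 / √(441.65 × 2193.32) = -654.8 / 984.2153 ≈ -0.665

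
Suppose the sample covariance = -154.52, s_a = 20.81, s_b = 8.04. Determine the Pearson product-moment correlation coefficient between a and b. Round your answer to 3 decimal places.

r = Cov(a,b) / (s_a · s_b) = -154.52 / (20.81 × 8.04)
  = -154.52 / 167.3124 ≈ -0.924

-0.924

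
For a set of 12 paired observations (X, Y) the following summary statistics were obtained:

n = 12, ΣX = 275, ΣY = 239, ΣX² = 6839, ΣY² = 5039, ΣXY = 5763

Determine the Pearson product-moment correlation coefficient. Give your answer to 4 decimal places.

0.7388

r = (nΣXY − ΣXΣY) / √[(nΣX² − (ΣX)²)(nΣY² − (ΣY)²)]
Numerator: 12×5763 − 275×239 = 3431
Denominator: √[(82068 − 75625)(60468 − 57121)] = √[6443 × 3347] = 4643.7830
r = 3431 / 4643.7830 ≈ 0.7388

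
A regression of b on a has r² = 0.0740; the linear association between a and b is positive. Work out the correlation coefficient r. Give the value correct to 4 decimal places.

|r| = √0.0740 = 0.2720
The association is positive, so r = 0.2720.

0.2720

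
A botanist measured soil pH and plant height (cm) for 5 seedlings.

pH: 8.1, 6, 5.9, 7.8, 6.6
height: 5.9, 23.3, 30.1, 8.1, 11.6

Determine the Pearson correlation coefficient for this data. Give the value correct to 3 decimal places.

n = 5, Σx = 34.4, Σy = 79, Σx² = 240.82, Σy² = 1683.88, Σxy = 504.92
nΣxy − ΣxΣy = 2524.6 − 2717.6 = -193
nΣx² − (Σx)² = 1204.1 − 1183.36 = 20.74; nΣy² − (Σy)² = 8419.4 − 6241 = 2178.4
r = -193 / √(20.74 × 2178.4) = -193 / 212.5559 ≈ -0.908

-0.908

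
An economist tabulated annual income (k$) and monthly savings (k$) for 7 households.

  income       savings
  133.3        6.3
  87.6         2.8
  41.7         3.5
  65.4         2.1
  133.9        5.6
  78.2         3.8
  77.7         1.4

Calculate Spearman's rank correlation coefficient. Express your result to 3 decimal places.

0.643

Rank income: 6, 5, 1, 2, 7, 4, 3
Rank savings: 7, 3, 4, 2, 6, 5, 1
d = rank(income) − rank(savings): -1, 2, -3, 0, 1, -1, 2; Σd² = 20
ρ = 1 − 6Σd² / [n(n²−1)] = 1 − 6×20 / (7×48) = 1 − 120/336 ≈ 0.643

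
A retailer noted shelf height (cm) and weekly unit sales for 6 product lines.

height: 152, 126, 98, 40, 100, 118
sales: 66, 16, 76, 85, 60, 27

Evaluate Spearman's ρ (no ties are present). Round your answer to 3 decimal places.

-0.657

Rank height: 6, 5, 2, 1, 3, 4
Rank sales: 4, 1, 5, 6, 3, 2
d = rank(height) − rank(sales): 2, 4, -3, -5, 0, 2; Σd² = 58
ρ = 1 − 6Σd² / [n(n²−1)] = 1 − 6×58 / (6×35) = 1 − 348/210 ≈ -0.657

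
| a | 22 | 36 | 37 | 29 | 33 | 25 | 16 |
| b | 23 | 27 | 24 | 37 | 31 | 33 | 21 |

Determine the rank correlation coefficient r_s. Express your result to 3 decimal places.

0.321

Rank a: 2, 6, 7, 4, 5, 3, 1
Rank b: 2, 4, 3, 7, 5, 6, 1
d = rank(a) − rank(b): 0, 2, 4, -3, 0, -3, 0; Σd² = 38
ρ = 1 − 6Σd² / [n(n²−1)] = 1 − 6×38 / (7×48) = 1 − 228/336 ≈ 0.321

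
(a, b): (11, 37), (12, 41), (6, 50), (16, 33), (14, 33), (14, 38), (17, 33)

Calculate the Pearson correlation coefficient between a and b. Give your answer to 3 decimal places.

n = 7, Σa = 90, Σb = 265, Σa² = 1238, Σb² = 10261, Σab = 3282
nΣab − ΣaΣb = 22974 − 23850 = -876
nΣa² − (Σa)² = 8666 − 8100 = 566; nΣb² − (Σb)² = 71827 − 70225 = 1602
r = -876 / √(566 × 1602) = -876 / 952.2248 ≈ -0.920

-0.920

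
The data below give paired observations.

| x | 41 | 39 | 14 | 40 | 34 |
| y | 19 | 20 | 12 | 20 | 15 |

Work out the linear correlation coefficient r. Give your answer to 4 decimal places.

0.9165

n = 5, Σx = 168, Σy = 86, Σx² = 6154, Σy² = 1530, Σxy = 3037
nΣxy − ΣxΣy = 15185 − 14448 = 737
nΣx² − (Σx)² = 30770 − 28224 = 2546; nΣy² − (Σy)² = 7650 − 7396 = 254
r = 737 / √(2546 × 254) = 737 / 804.1666 ≈ 0.9165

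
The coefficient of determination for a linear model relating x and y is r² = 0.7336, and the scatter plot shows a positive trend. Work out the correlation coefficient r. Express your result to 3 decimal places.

0.857

|r| = √0.7336 = 0.857
The association is positive, so r = 0.857.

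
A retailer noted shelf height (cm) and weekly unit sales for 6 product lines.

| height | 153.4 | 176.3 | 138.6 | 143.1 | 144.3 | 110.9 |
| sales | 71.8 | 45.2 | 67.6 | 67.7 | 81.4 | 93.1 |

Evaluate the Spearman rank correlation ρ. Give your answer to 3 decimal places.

-0.486

Rank height: 5, 6, 2, 3, 4, 1
Rank sales: 4, 1, 2, 3, 5, 6
d = rank(height) − rank(sales): 1, 5, 0, 0, -1, -5; Σd² = 52
ρ = 1 − 6Σd² / [n(n²−1)] = 1 − 6×52 / (6×35) = 1 − 312/210 ≈ -0.486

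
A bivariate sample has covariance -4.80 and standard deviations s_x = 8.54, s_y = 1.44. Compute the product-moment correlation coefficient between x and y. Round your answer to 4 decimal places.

-0.3903

r = Cov(x,y) / (s_x · s_y) = -4.80 / (8.54 × 1.44)
  = -4.80 / 12.2976 ≈ -0.3903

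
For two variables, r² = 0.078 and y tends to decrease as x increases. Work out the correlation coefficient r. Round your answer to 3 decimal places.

|r| = √0.078 = 0.279
The association is negative, so r = −0.279.

-0.279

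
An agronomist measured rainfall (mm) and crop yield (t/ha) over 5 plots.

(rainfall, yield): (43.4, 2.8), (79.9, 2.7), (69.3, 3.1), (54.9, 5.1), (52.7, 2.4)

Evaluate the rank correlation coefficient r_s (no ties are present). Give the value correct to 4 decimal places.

0.1000

Rank rainfall: 1, 5, 4, 3, 2
Rank yield: 3, 2, 4, 5, 1
d = rank(rainfall) − rank(yield): -2, 3, 0, -2, 1; Σd² = 18
ρ = 1 − 6Σd² / [n(n²−1)] = 1 − 6×18 / (5×24) = 1 − 108/120 ≈ 0.1000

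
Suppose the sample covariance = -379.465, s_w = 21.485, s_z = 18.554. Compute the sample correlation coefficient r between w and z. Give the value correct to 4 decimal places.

r = Cov(w,z) / (s_w · s_z) = -379.465 / (21.485 × 18.554)
  = -379.465 / 398.6327 ≈ -0.9519

-0.9519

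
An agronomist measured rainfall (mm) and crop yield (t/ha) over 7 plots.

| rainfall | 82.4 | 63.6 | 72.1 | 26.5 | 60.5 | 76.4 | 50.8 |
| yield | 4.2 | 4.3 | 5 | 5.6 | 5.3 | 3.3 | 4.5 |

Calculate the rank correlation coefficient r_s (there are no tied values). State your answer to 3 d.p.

-0.786

Rank rainfall: 7, 4, 5, 1, 3, 6, 2
Rank yield: 2, 3, 5, 7, 6, 1, 4
d = rank(rainfall) − rank(yield): 5, 1, 0, -6, -3, 5, -2; Σd² = 100
ρ = 1 − 6Σd² / [n(n²−1)] = 1 − 6×100 / (7×48) = 1 − 600/336 ≈ -0.786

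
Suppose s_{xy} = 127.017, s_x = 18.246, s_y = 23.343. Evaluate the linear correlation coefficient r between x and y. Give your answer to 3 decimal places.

0.298

r = Cov(x,y) / (s_x · s_y) = 127.017 / (18.246 × 23.343)
  = 127.017 / 425.9164 ≈ 0.298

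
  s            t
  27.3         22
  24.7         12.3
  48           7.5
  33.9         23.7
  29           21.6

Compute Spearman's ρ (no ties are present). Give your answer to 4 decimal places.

-0.1000

Rank s: 2, 1, 5, 4, 3
Rank t: 4, 2, 1, 5, 3
d = rank(s) − rank(t): -2, -1, 4, -1, 0; Σd² = 22
ρ = 1 − 6Σd² / [n(n²−1)] = 1 − 6×22 / (5×24) = 1 − 132/120 ≈ -0.1000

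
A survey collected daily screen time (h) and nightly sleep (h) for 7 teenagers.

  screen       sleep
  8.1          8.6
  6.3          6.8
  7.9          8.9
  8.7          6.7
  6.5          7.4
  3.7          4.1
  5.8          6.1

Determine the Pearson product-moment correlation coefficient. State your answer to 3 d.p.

0.814

n = 7, Σx = 47, Σy = 48.6, Σx² = 332.98, Σy² = 353.08, Σxy = 339.75
nΣxy − ΣxΣy = 2378.25 − 2284.2 = 94.05
nΣx² − (Σx)² = 2330.86 − 2209 = 121.86; nΣy² − (Σy)² = 2471.56 − 2361.96 = 109.6
r = 94.05 / √(121.86 × 109.6) = 94.05 / 115.5675 ≈ 0.814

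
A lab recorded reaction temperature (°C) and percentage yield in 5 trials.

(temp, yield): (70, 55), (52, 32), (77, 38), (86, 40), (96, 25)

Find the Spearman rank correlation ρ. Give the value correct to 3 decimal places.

-0.300

Rank temp: 2, 1, 3, 4, 5
Rank yield: 5, 2, 3, 4, 1
d = rank(temp) − rank(yield): -3, -1, 0, 0, 4; Σd² = 26
ρ = 1 − 6Σd² / [n(n²−1)] = 1 − 6×26 / (5×24) = 1 − 156/120 ≈ -0.300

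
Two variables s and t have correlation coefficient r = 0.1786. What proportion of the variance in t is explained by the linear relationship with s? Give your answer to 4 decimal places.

0.0319

r² = (0.1786)² = 0.0319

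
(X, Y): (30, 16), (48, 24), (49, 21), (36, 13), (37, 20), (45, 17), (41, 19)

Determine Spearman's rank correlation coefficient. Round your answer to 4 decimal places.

Rank X: 1, 6, 7, 2, 3, 5, 4
Rank Y: 2, 7, 6, 1, 5, 3, 4
d = rank(X) − rank(Y): -1, -1, 1, 1, -2, 2, 0; Σd² = 12
ρ = 1 − 6Σd² / [n(n²−1)] = 1 − 6×12 / (7×48) = 1 − 72/336 ≈ 0.7857

0.7857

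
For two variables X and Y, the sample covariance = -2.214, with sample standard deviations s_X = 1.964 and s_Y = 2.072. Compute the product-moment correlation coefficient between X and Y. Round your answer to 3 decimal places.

r = Cov(X,Y) / (s_X · s_Y) = -2.214 / (1.964 × 2.072)
  = -2.214 / 4.0694 ≈ -0.544

-0.544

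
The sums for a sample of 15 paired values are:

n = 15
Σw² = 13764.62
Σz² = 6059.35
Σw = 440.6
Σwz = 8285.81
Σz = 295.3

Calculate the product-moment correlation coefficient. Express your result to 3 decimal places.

r = (nΣwz − ΣwΣz) / √[(nΣw² − (Σw)²)(nΣz² − (Σz)²)]
Numerator: 15×8285.81 − 440.6×295.3 = -5822.03
Denominator: √[(206469.3 − 194128.36)(90890.25 − 87202.09)] = √[12340.94 × 3688.16] = 6746.5073
r = -5822.03 / 6746.5073 ≈ -0.863

-0.863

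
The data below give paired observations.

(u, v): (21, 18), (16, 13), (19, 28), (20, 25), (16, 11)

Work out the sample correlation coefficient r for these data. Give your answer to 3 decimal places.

0.677

n = 5, Σu = 92, Σv = 95, Σu² = 1714, Σv² = 2023, Σuv = 1794
nΣuv − ΣuΣv = 8970 − 8740 = 230
nΣu² − (Σu)² = 8570 − 8464 = 106; nΣv² − (Σv)² = 10115 − 9025 = 1090
r = 230 / √(106 × 1090) = 230 / 339.9118 ≈ 0.677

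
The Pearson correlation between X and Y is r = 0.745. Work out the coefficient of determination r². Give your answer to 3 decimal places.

0.555

r² = (0.745)² = 0.555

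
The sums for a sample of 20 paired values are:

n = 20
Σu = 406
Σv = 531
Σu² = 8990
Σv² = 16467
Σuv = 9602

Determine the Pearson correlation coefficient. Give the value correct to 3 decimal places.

-0.884

r = (nΣuv − ΣuΣv) / √[(nΣu² − (Σu)²)(nΣv² − (Σv)²)]
Numerator: 20×9602 − 406×531 = -23546
Denominator: √[(179800 − 164836)(329340 − 281961)] = √[14964 × 47379] = 26626.6663
r = -23546 / 26626.6663 ≈ -0.884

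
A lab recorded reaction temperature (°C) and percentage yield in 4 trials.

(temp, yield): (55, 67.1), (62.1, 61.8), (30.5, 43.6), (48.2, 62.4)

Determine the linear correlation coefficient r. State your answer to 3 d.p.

0.873

n = 4, Σx = 195.8, Σy = 234.9, Σx² = 10134.9, Σy² = 14116.37, Σxy = 11865.76
nΣxy − ΣxΣy = 47463.04 − 45993.42 = 1469.62
nΣx² − (Σx)² = 40539.6 − 38337.64 = 2201.96; nΣy² − (Σy)² = 56465.48 − 55178.01 = 1287.47
r = 1469.62 / √(2201.96 × 1287.47) = 1469.62 / 1683.7332 ≈ 0.873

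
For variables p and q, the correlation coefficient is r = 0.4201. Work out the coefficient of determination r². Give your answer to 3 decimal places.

r² = (0.4201)² = 0.176

0.176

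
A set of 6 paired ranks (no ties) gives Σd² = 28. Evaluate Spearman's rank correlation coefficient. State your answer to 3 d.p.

0.200

ρ = 1 − 6Σd² / [n(n²−1)] = 1 − 6×28 / (6×35)
  = 1 − 168/210 = 1 − 0.8000 ≈ 0.200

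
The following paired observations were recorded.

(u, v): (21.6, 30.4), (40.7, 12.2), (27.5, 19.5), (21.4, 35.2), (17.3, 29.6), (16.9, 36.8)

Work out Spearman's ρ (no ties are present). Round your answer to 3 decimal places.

Rank u: 4, 6, 5, 3, 2, 1
Rank v: 4, 1, 2, 5, 3, 6
d = rank(u) − rank(v): 0, 5, 3, -2, -1, -5; Σd² = 64
ρ = 1 − 6Σd² / [n(n²−1)] = 1 − 6×64 / (6×35) = 1 − 384/210 ≈ -0.829

-0.829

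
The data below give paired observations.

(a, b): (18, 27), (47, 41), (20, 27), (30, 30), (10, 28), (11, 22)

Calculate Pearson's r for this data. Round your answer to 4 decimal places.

0.9199

n = 6, Σa = 136, Σb = 175, Σa² = 4054, Σb² = 5307, Σab = 4375
nΣab − ΣaΣb = 26250 − 23800 = 2450
nΣa² − (Σa)² = 24324 − 18496 = 5828; nΣb² − (Σb)² = 31842 − 30625 = 1217
r = 2450 / √(5828 × 1217) = 2450 / 2663.2078 ≈ 0.9199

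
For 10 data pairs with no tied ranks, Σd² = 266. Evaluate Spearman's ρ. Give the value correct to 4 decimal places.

ρ = 1 − 6Σd² / [n(n²−1)] = 1 − 6×266 / (10×99)
  = 1 − 1596/990 = 1 − 1.61212 ≈ -0.6121

-0.6121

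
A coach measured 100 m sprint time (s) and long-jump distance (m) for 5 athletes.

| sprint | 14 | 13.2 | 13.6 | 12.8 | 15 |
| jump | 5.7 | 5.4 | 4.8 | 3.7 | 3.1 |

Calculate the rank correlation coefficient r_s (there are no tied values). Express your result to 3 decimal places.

-0.100

Rank sprint: 4, 2, 3, 1, 5
Rank jump: 5, 4, 3, 2, 1
d = rank(sprint) − rank(jump): -1, -2, 0, -1, 4; Σd² = 22
ρ = 1 − 6Σd² / [n(n²−1)] = 1 − 6×22 / (5×24) = 1 − 132/120 ≈ -0.100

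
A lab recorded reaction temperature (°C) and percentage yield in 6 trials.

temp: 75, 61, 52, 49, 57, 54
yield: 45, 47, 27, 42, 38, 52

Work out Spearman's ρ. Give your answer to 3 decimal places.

0.371

Rank temp: 6, 5, 2, 1, 4, 3
Rank yield: 4, 5, 1, 3, 2, 6
d = rank(temp) − rank(yield): 2, 0, 1, -2, 2, -3; Σd² = 22
ρ = 1 − 6Σd² / [n(n²−1)] = 1 − 6×22 / (6×35) = 1 − 132/210 ≈ 0.371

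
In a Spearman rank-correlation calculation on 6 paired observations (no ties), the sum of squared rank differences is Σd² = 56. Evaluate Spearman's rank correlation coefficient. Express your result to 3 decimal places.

ρ = 1 − 6Σd² / [n(n²−1)] = 1 − 6×56 / (6×35)
  = 1 − 336/210 = 1 − 1.6000 ≈ -0.600

-0.600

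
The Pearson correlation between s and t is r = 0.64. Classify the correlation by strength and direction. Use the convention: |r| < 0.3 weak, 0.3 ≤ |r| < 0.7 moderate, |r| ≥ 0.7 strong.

moderate positive

r = 0.64 > 0 so the relationship is positive.
|r| = 0.64, which falls in the moderate range.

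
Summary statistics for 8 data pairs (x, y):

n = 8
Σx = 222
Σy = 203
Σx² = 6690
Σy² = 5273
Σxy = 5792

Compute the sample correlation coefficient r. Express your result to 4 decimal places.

0.6249

r = (nΣxy − ΣxΣy) / √[(nΣx² − (Σx)²)(nΣy² − (Σy)²)]
Numerator: 8×5792 − 222×203 = 1270
Denominator: √[(53520 − 49284)(42184 − 41209)] = √[4236 × 975] = 2032.2647
r = 1270 / 2032.2647 ≈ 0.6249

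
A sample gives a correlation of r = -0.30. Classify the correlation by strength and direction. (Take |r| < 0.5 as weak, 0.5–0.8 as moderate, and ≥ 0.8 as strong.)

weak negative

r = -0.30 < 0 so the relationship is negative.
|r| = 0.30, which falls in the weak range.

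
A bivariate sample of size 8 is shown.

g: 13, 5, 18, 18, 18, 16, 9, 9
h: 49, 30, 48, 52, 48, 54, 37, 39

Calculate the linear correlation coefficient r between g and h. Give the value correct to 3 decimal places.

n = 8, Σg = 106, Σh = 357, Σg² = 1584, Σh² = 16419, Σgh = 4999
nΣgh − ΣgΣh = 39992 − 37842 = 2150
nΣg² − (Σg)² = 12672 − 11236 = 1436; nΣh² − (Σh)² = 131352 − 127449 = 3903
r = 2150 / √(1436 × 3903) = 2150 / 2367.4265 ≈ 0.908

0.908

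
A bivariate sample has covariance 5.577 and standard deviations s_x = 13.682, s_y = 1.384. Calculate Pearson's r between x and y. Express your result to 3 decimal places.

0.295

r = Cov(x,y) / (s_x · s_y) = 5.577 / (13.682 × 1.384)
  = 5.577 / 18.9359 ≈ 0.295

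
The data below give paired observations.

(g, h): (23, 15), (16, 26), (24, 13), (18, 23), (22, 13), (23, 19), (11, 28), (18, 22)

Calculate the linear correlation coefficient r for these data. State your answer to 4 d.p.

-0.9154

n = 8, Σg = 155, Σh = 159, Σg² = 3143, Σh² = 3397, Σgh = 2914
nΣgh − ΣgΣh = 23312 − 24645 = -1333
nΣg² − (Σg)² = 25144 − 24025 = 1119; nΣh² − (Σh)² = 27176 − 25281 = 1895
r = -1333 / √(1119 × 1895) = -1333 / 1456.1954 ≈ -0.9154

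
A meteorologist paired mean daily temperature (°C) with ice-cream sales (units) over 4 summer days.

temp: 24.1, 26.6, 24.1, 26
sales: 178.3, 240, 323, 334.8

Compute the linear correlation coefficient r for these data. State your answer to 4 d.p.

0.1831

n = 4, Σx = 100.8, Σy = 1076.1, Σx² = 2545.18, Σy² = 305810.93, Σxy = 27170.13
nΣxy − ΣxΣy = 108680.52 − 108470.88 = 209.64
nΣx² − (Σx)² = 10180.72 − 10160.64 = 20.08; nΣy² − (Σy)² = 1223243.72 − 1157991.21 = 65252.51
r = 209.64 / √(20.08 × 65252.51) = 209.64 / 1144.6704 ≈ 0.1831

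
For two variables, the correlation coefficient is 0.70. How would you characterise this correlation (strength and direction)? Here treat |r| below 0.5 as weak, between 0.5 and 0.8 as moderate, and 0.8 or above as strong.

moderate positive

r = 0.70 > 0 so the relationship is positive.
|r| = 0.70, which falls in the moderate range.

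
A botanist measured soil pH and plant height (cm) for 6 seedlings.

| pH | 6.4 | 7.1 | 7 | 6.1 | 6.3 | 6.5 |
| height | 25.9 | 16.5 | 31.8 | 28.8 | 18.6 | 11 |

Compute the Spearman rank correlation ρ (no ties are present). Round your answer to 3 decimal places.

-0.257

Rank pH: 3, 6, 5, 1, 2, 4
Rank height: 4, 2, 6, 5, 3, 1
d = rank(pH) − rank(height): -1, 4, -1, -4, -1, 3; Σd² = 44
ρ = 1 − 6Σd² / [n(n²−1)] = 1 − 6×44 / (6×35) = 1 − 264/210 ≈ -0.257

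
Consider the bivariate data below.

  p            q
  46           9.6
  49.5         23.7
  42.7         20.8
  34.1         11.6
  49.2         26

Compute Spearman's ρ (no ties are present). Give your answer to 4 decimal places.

0.6000

Rank p: 3, 5, 2, 1, 4
Rank q: 1, 4, 3, 2, 5
d = rank(p) − rank(q): 2, 1, -1, -1, -1; Σd² = 8
ρ = 1 − 6Σd² / [n(n²−1)] = 1 − 6×8 / (5×24) = 1 − 48/120 ≈ 0.6000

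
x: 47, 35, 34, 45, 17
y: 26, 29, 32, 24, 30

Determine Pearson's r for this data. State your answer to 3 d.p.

-0.688

n = 5, Σx = 178, Σy = 141, Σx² = 6904, Σy² = 4017, Σxy = 4915
nΣxy − ΣxΣy = 24575 − 25098 = -523
nΣx² − (Σx)² = 34520 − 31684 = 2836; nΣy² − (Σy)² = 20085 − 19881 = 204
r = -523 / √(2836 × 204) = -523 / 760.6208 ≈ -0.688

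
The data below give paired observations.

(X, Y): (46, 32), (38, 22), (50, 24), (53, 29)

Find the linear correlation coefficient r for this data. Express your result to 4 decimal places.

0.4794

n = 4, ΣX = 187, ΣY = 107, ΣX² = 8869, ΣY² = 2925, ΣXY = 5045
nΣXY − ΣXΣY = 20180 − 20009 = 171
nΣX² − (ΣX)² = 35476 − 34969 = 507; nΣY² − (ΣY)² = 11700 − 11449 = 251
r = 171 / √(507 × 251) = 171 / 356.7310 ≈ 0.4794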